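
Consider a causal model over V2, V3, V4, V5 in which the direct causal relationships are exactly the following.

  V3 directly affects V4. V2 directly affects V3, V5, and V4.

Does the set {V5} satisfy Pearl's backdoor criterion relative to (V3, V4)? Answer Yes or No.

Backdoor paths from V3 to V4 (paths whose first edge points into V3):
  P1: V3 <- V2 -> V4
Condition 1 (no descendant of V3 in the set): holds — descendants of V3 are {V4}; none are in {V5}.
Condition 2 (every backdoor path blocked by {V5}):
  P1: open — no interior node is in the conditioning set.
{V5} does not satisfy the backdoor criterion.

No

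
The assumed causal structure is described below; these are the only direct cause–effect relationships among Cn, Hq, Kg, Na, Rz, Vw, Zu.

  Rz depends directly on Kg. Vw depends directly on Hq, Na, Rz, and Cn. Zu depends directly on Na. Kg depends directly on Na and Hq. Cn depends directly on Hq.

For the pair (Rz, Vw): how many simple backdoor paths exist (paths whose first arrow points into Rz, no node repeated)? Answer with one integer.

3

A backdoor path from Rz to Vw is any simple undirected path whose first edge points into Rz (i.e. leaves Rz via a parent).
Parents of Rz: {Kg}.
Enumerating:
  P1: Rz <- Kg <- Na -> Vw
  P2: Rz <- Kg <- Hq -> Cn -> Vw
  P3: Rz <- Kg <- Hq -> Vw
That exhausts the simple backdoor paths. Count: 3.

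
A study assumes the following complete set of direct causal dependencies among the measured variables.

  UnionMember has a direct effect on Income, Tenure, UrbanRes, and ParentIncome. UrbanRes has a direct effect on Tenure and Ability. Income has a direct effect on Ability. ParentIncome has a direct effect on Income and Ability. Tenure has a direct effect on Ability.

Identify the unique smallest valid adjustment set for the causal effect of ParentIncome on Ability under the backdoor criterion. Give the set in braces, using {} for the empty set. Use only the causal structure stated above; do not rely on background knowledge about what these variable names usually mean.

{UnionMember}

Variables eligible for adjustment (non-descendants of ParentIncome, excluding ParentIncome and Ability): {Tenure, UnionMember, UrbanRes}.
Backdoor paths from ParentIncome to Ability:
  P1: ParentIncome <- UnionMember -> UrbanRes -> Tenure -> Ability
  P2: ParentIncome <- UnionMember -> UrbanRes -> Ability
  P3: ParentIncome <- UnionMember -> Tenure <- UrbanRes -> Ability
  P4: ParentIncome <- UnionMember -> Tenure -> Ability
  P5: ParentIncome <- UnionMember -> Income -> Ability
The empty set is not sufficient: P1 (ParentIncome <- UnionMember -> UrbanRes -> Tenure -> Ability) has no collider blocking it and no conditioned non-collider, so it is open.
Try {UnionMember}:
  P1: blocked at fork node UnionMember ∈ conditioning set.
  P2: blocked at fork node UnionMember ∈ conditioning set.
  P3: blocked at fork node UnionMember ∈ conditioning set.
  P4: blocked at fork node UnionMember ∈ conditioning set.
  P5: blocked at fork node UnionMember ∈ conditioning set.
{UnionMember} contains no descendant of ParentIncome and blocks every backdoor path.
No other singleton works — e.g. {UrbanRes} leaves P4 open — so {UnionMember} is the unique smallest valid adjustment set.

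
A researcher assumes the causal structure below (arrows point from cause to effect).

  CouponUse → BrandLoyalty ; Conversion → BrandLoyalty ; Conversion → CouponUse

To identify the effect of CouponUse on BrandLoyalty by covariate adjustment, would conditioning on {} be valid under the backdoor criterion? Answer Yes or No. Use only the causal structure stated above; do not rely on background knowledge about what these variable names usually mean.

Backdoor paths from CouponUse to BrandLoyalty (paths whose first edge points into CouponUse):
  P1: CouponUse <- Conversion -> BrandLoyalty
Condition 1 (no descendant of CouponUse in the set): holds — descendants of CouponUse are {BrandLoyalty}; none are in {}.
Condition 2 (every backdoor path blocked by {}):
  P1: open — no interior node is in the conditioning set.
{} does not satisfy the backdoor criterion.

No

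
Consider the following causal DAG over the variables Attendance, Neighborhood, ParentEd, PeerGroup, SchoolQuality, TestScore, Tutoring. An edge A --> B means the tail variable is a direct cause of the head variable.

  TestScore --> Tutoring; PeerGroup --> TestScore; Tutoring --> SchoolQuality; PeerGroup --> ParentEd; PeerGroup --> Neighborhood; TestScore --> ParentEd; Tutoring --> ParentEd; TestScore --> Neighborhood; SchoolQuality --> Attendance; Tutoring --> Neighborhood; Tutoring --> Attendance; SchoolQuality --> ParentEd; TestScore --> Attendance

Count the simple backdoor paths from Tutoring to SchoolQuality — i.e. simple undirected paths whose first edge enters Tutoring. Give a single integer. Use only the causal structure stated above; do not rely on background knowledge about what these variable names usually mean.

4

A backdoor path from Tutoring to SchoolQuality is any simple undirected path whose first edge points into Tutoring (i.e. leaves Tutoring via a parent).
Parents of Tutoring: {TestScore}.
Enumerating:
  P1: Tutoring <- TestScore <- PeerGroup -> ParentEd <- SchoolQuality
  P2: Tutoring <- TestScore -> Neighborhood <- PeerGroup -> ParentEd <- SchoolQuality
  P3: Tutoring <- TestScore -> ParentEd <- SchoolQuality
  P4: Tutoring <- TestScore -> Attendance <- SchoolQuality
That exhausts the simple backdoor paths. Count: 4.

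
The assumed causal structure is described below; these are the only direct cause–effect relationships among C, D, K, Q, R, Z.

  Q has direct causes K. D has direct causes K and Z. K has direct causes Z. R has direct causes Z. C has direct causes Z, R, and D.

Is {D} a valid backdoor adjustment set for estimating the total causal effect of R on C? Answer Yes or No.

No

Backdoor paths from R to C (paths whose first edge points into R):
  P1: R <- Z -> K -> D -> C
  P2: R <- Z -> D -> C
  P3: R <- Z -> C
Condition 1 (no descendant of R in the set): holds — descendants of R are {C}; none are in {D}.
Condition 2 (every backdoor path blocked by {D}):
  P1: blocked at chain node D ∈ conditioning set.
  P2: blocked at chain node D ∈ conditioning set.
  P3: open — no interior node is in the conditioning set.
{D} does not satisfy the backdoor criterion.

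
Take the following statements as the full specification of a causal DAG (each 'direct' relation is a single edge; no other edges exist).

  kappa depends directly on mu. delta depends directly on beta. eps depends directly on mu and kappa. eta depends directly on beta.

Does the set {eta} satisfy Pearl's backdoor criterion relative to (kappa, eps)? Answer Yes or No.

No

Backdoor paths from kappa to eps (paths whose first edge points into kappa):
  P1: kappa <- mu -> eps
Condition 1 (no descendant of kappa in the set): holds — descendants of kappa are {eps}; none are in {eta}.
Condition 2 (every backdoor path blocked by {eta}):
  P1: open — no interior node is in the conditioning set.
{eta} does not satisfy the backdoor criterion.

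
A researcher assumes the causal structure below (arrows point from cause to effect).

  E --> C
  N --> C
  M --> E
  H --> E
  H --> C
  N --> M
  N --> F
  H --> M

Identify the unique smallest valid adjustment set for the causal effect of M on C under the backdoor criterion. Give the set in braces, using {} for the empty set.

Variables eligible for adjustment (non-descendants of M, excluding M and C): {F, H, N}.
Backdoor paths from M to C:
  P1: M <- N -> C
  P2: M <- H -> E -> C
  P3: M <- H -> C
The empty set is not sufficient: P1 (M <- N -> C) has no collider blocking it and no conditioned non-collider, so it is open.
Try {H, N}:
  P1: blocked at fork node N ∈ conditioning set.
  P2: blocked at fork node H ∈ conditioning set.
  P3: blocked at fork node H ∈ conditioning set.
{H, N} contains no descendant of M and blocks every backdoor path.
Every element of {H, N} is needed (dropping H leaves P2 open; dropping N leaves P1 open), so no proper subset is valid.
Among all size-2 subsets of the eligible variables, only {H, N} blocks every backdoor path, so it is the unique smallest valid adjustment set.

{H, N}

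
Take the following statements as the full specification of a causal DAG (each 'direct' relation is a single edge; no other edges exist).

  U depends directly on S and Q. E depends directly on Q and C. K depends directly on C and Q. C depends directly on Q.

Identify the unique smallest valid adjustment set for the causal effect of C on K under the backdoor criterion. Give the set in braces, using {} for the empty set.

{Q}

Variables eligible for adjustment (non-descendants of C, excluding C and K): {Q, S, U}.
Backdoor paths from C to K:
  P1: C <- Q -> K
The empty set is not sufficient: P1 (C <- Q -> K) has no collider blocking it and no conditioned non-collider, so it is open.
Try {Q}:
  P1: blocked at fork node Q ∈ conditioning set.
{Q} contains no descendant of C and blocks every backdoor path.
No other singleton works — e.g. {S} leaves P1 open — so {Q} is the unique smallest valid adjustment set.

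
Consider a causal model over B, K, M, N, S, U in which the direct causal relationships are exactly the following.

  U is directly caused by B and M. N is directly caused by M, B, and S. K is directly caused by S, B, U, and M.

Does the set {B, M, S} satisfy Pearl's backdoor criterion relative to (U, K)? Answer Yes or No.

Yes

Backdoor paths from U to K (paths whose first edge points into U):
  P1: U <- M -> N <- S -> K
  P2: U <- M -> N <- B -> K
  P3: U <- M -> K
  P4: U <- B -> N <- S -> K
  P5: U <- B -> N <- M -> K
  P6: U <- B -> K
Condition 1 (no descendant of U in the set): holds — descendants of U are {K}; none are in {B, M, S}.
Condition 2 (every backdoor path blocked by {B, M, S}):
  P1: blocked at fork node M ∈ conditioning set.
  P2: blocked at fork node M ∈ conditioning set.
  P3: blocked at fork node M ∈ conditioning set.
  P4: blocked at fork node B ∈ conditioning set.
  P5: blocked at fork node B ∈ conditioning set.
  P6: blocked at fork node B ∈ conditioning set.
{B, M, S} satisfies the backdoor criterion.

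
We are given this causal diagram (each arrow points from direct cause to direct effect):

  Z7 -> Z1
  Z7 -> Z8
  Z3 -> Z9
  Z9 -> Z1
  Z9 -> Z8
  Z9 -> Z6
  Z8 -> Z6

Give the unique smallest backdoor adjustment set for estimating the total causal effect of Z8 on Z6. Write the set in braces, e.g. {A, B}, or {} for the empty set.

Variables eligible for adjustment (non-descendants of Z8, excluding Z8 and Z6): {Z1, Z3, Z7, Z9}.
Backdoor paths from Z8 to Z6:
  P1: Z8 <- Z7 -> Z1 <- Z9 -> Z6
  P2: Z8 <- Z9 -> Z6
The empty set is not sufficient: P2 (Z8 <- Z9 -> Z6) has no collider blocking it and no conditioned non-collider, so it is open.
Try {Z9}:
  P1: blocked at collider Z1 (neither it nor any descendant is in the conditioning set).
  P2: blocked at fork node Z9 ∈ conditioning set.
{Z9} contains no descendant of Z8 and blocks every backdoor path.
No other singleton works — e.g. {Z3} leaves P2 open — so {Z9} is the unique smallest valid adjustment set.

{Z9}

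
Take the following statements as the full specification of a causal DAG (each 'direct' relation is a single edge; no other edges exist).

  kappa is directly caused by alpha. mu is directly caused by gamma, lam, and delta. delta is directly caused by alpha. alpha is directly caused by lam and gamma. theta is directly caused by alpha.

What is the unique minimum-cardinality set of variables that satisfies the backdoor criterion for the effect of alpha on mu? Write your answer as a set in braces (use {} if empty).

Variables eligible for adjustment (non-descendants of alpha, excluding alpha and mu): {gamma, lam}.
Backdoor paths from alpha to mu:
  P1: alpha <- lam -> mu
  P2: alpha <- gamma -> mu
The empty set is not sufficient: P1 (alpha <- lam -> mu) has no collider blocking it and no conditioned non-collider, so it is open.
Try {gamma, lam}:
  P1: blocked at fork node lam ∈ conditioning set.
  P2: blocked at fork node gamma ∈ conditioning set.
{gamma, lam} contains no descendant of alpha and blocks every backdoor path.
Every element of {gamma, lam} is needed (dropping gamma leaves P2 open; dropping lam leaves P1 open), so no proper subset is valid.
Among all size-2 subsets of the eligible variables, only {gamma, lam} blocks every backdoor path, so it is the unique smallest valid adjustment set.

{gamma, lam}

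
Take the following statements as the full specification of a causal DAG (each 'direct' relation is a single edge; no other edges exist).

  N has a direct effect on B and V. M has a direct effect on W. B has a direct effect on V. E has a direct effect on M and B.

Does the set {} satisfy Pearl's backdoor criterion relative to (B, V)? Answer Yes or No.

Backdoor paths from B to V (paths whose first edge points into B):
  P1: B <- N -> V
Condition 1 (no descendant of B in the set): holds — descendants of B are {V}; none are in {}.
Condition 2 (every backdoor path blocked by {}):
  P1: open — no interior node is in the conditioning set.
{} does not satisfy the backdoor criterion.

No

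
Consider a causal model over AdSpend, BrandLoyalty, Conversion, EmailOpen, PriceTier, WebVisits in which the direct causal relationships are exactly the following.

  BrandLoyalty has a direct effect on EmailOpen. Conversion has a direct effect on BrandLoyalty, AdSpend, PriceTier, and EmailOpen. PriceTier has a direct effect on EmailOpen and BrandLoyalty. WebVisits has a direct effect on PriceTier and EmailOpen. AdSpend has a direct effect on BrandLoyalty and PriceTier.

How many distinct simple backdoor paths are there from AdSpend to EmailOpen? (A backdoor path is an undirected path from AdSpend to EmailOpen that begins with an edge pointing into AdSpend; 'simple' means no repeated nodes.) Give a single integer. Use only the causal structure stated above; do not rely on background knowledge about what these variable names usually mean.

7

A backdoor path from AdSpend to EmailOpen is any simple undirected path whose first edge points into AdSpend (i.e. leaves AdSpend via a parent).
Parents of AdSpend: {Conversion}.
Enumerating:
  P1: AdSpend <- Conversion -> PriceTier <- WebVisits -> EmailOpen
  P2: AdSpend <- Conversion -> PriceTier -> BrandLoyalty -> EmailOpen
  P3: AdSpend <- Conversion -> PriceTier -> EmailOpen
  P4: AdSpend <- Conversion -> BrandLoyalty <- PriceTier <- WebVisits -> EmailOpen
  P5: AdSpend <- Conversion -> BrandLoyalty <- PriceTier -> EmailOpen
  P6: AdSpend <- Conversion -> BrandLoyalty -> EmailOpen
  P7: AdSpend <- Conversion -> EmailOpen
That exhausts the simple backdoor paths. Count: 7.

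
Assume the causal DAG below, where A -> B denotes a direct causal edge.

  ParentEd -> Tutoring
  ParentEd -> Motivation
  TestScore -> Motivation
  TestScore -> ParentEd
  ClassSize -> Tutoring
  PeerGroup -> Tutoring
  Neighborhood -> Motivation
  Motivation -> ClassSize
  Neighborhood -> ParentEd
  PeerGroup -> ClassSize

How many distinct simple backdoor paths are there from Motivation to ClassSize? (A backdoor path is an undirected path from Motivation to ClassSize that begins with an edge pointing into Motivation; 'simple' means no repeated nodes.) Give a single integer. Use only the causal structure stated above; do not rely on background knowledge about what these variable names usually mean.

6

A backdoor path from Motivation to ClassSize is any simple undirected path whose first edge points into Motivation (i.e. leaves Motivation via a parent).
Parents of Motivation: {Neighborhood, ParentEd, TestScore}.
Enumerating:
  P1: Motivation <- TestScore -> ParentEd -> Tutoring <- PeerGroup -> ClassSize
  P2: Motivation <- TestScore -> ParentEd -> Tutoring <- ClassSize
  P3: Motivation <- Neighborhood -> ParentEd -> Tutoring <- PeerGroup -> ClassSize
  P4: Motivation <- Neighborhood -> ParentEd -> Tutoring <- ClassSize
  P5: Motivation <- ParentEd -> Tutoring <- PeerGroup -> ClassSize
  P6: Motivation <- ParentEd -> Tutoring <- ClassSize
That exhausts the simple backdoor paths. Count: 6.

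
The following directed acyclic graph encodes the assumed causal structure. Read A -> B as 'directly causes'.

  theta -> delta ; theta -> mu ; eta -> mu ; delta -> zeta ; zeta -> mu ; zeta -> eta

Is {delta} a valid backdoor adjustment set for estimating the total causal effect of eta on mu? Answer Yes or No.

No

Backdoor paths from eta to mu (paths whose first edge points into eta):
  P1: eta <- zeta <- delta <- theta -> mu
  P2: eta <- zeta -> mu
Condition 1 (no descendant of eta in the set): holds — descendants of eta are {mu}; none are in {delta}.
Condition 2 (every backdoor path blocked by {delta}):
  P1: blocked at chain node delta ∈ conditioning set.
  P2: open — no interior node is in the conditioning set.
{delta} does not satisfy the backdoor criterion.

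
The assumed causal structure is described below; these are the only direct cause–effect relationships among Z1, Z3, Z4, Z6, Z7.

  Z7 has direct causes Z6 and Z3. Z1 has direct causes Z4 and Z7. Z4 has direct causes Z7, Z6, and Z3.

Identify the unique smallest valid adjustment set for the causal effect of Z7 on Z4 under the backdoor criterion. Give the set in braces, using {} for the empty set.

{Z3, Z6}

Variables eligible for adjustment (non-descendants of Z7, excluding Z7 and Z4): {Z3, Z6}.
Backdoor paths from Z7 to Z4:
  P1: Z7 <- Z3 -> Z4
  P2: Z7 <- Z6 -> Z4
The empty set is not sufficient: P1 (Z7 <- Z3 -> Z4) has no collider blocking it and no conditioned non-collider, so it is open.
Try {Z3, Z6}:
  P1: blocked at fork node Z3 ∈ conditioning set.
  P2: blocked at fork node Z6 ∈ conditioning set.
{Z3, Z6} contains no descendant of Z7 and blocks every backdoor path.
Every element of {Z3, Z6} is needed (dropping Z3 leaves P1 open; dropping Z6 leaves P2 open), so no proper subset is valid.
Among all size-2 subsets of the eligible variables, only {Z3, Z6} blocks every backdoor path, so it is the unique smallest valid adjustment set.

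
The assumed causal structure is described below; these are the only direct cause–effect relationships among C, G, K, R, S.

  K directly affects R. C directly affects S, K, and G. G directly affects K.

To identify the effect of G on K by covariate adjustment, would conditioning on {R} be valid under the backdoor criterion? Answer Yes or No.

No

Backdoor paths from G to K (paths whose first edge points into G):
  P1: G <- C -> K
Condition 1 (no descendant of G in the set): FAILS — R is a descendant of G.
Condition 2 (every backdoor path blocked by {R}):
  P1: open — no interior node is in the conditioning set.
{R} does not satisfy the backdoor criterion.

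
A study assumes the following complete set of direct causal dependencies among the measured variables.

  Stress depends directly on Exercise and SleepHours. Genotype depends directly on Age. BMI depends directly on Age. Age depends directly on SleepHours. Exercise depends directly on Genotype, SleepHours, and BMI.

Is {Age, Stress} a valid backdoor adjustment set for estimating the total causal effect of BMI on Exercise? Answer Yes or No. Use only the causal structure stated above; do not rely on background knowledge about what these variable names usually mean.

No

Backdoor paths from BMI to Exercise (paths whose first edge points into BMI):
  P1: BMI <- Age <- SleepHours -> Exercise
  P2: BMI <- Age <- SleepHours -> Stress <- Exercise
  P3: BMI <- Age -> Genotype -> Exercise
Condition 1 (no descendant of BMI in the set): FAILS — Stress is a descendant of BMI.
Condition 2 (every backdoor path blocked by {Age, Stress}):
  P1: blocked at chain node Age ∈ conditioning set.
  P2: blocked at chain node Age ∈ conditioning set.
  P3: blocked at fork node Age ∈ conditioning set.
{Age, Stress} does not satisfy the backdoor criterion.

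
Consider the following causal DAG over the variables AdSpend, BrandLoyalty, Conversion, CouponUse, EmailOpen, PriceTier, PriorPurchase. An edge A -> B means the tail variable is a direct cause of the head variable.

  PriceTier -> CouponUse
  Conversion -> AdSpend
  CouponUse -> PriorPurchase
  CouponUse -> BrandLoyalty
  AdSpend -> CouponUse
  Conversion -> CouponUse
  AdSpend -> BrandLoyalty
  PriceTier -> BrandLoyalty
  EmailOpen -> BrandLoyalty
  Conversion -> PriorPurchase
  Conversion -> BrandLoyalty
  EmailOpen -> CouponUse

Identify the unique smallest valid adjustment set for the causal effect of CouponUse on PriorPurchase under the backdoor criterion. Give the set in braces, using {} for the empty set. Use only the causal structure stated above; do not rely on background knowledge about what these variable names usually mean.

Variables eligible for adjustment (non-descendants of CouponUse, excluding CouponUse and PriorPurchase): {AdSpend, Conversion, EmailOpen, PriceTier}.
Backdoor paths from CouponUse to PriorPurchase:
  P1: CouponUse <- PriceTier -> BrandLoyalty <- Conversion -> PriorPurchase
  P2: CouponUse <- PriceTier -> BrandLoyalty <- AdSpend <- Conversion -> PriorPurchase
  P3: CouponUse <- Conversion -> PriorPurchase
  P4: CouponUse <- EmailOpen -> BrandLoyalty <- Conversion -> PriorPurchase
  P5: CouponUse <- EmailOpen -> BrandLoyalty <- AdSpend <- Conversion -> PriorPurchase
  P6: CouponUse <- AdSpend <- Conversion -> PriorPurchase
  P7: CouponUse <- AdSpend -> BrandLoyalty <- Conversion -> PriorPurchase
The empty set is not sufficient: P3 (CouponUse <- Conversion -> PriorPurchase) has no collider blocking it and no conditioned non-collider, so it is open.
Try {Conversion}:
  P1: blocked at collider BrandLoyalty (neither it nor any descendant is in the conditioning set).
  P2: blocked at collider BrandLoyalty (neither it nor any descendant is in the conditioning set).
  P3: blocked at fork node Conversion ∈ conditioning set.
  P4: blocked at collider BrandLoyalty (neither it nor any descendant is in the conditioning set).
  P5: blocked at collider BrandLoyalty (neither it nor any descendant is in the conditioning set).
  P6: blocked at fork node Conversion ∈ conditioning set.
  P7: blocked at collider BrandLoyalty (neither it nor any descendant is in the conditioning set).
{Conversion} contains no descendant of CouponUse and blocks every backdoor path.
No other singleton works — e.g. {PriceTier} leaves P3 open — so {Conversion} is the unique smallest valid adjustment set.

{Conversion}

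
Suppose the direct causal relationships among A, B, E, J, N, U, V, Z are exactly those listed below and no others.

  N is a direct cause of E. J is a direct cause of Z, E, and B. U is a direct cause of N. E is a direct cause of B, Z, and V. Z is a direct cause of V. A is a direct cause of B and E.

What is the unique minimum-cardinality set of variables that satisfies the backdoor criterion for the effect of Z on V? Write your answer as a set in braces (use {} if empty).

{E}

Variables eligible for adjustment (non-descendants of Z, excluding Z and V): {A, B, E, J, N, U}.
Backdoor paths from Z to V:
  P1: Z <- J -> E -> V
  P2: Z <- J -> B <- A -> E -> V
  P3: Z <- J -> B <- E -> V
  P4: Z <- E -> V
The empty set is not sufficient: P1 (Z <- J -> E -> V) has no collider blocking it and no conditioned non-collider, so it is open.
Try {E}:
  P1: blocked at chain node E ∈ conditioning set.
  P2: blocked at collider B (neither it nor any descendant is in the conditioning set).
  P3: blocked at collider B (neither it nor any descendant is in the conditioning set).
  P4: blocked at fork node E ∈ conditioning set.
{E} contains no descendant of Z and blocks every backdoor path.
No other singleton works — e.g. {A} leaves P1 open — so {E} is the unique smallest valid adjustment set.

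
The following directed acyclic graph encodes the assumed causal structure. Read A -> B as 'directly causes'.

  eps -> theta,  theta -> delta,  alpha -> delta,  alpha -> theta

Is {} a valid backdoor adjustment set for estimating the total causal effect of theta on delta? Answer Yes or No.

Backdoor paths from theta to delta (paths whose first edge points into theta):
  P1: theta <- alpha -> delta
Condition 1 (no descendant of theta in the set): holds — descendants of theta are {delta}; none are in {}.
Condition 2 (every backdoor path blocked by {}):
  P1: open — no interior node is in the conditioning set.
{} does not satisfy the backdoor criterion.

No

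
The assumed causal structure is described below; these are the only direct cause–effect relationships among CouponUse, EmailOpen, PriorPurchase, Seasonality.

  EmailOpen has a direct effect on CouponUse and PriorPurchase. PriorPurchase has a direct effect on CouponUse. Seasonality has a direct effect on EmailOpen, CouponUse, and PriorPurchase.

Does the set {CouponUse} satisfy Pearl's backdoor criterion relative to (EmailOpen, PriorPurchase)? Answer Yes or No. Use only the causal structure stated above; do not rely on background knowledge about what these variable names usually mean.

Backdoor paths from EmailOpen to PriorPurchase (paths whose first edge points into EmailOpen):
  P1: EmailOpen <- Seasonality -> PriorPurchase
  P2: EmailOpen <- Seasonality -> CouponUse <- PriorPurchase
Condition 1 (no descendant of EmailOpen in the set): FAILS — CouponUse is a descendant of EmailOpen.
Condition 2 (every backdoor path blocked by {CouponUse}):
  P1: open — no interior node is in the conditioning set.
  P2: open — collider(s) CouponUse are conditioned on (or have a conditioned descendant) and no non-collider on the path is in the set.
{CouponUse} does not satisfy the backdoor criterion.

No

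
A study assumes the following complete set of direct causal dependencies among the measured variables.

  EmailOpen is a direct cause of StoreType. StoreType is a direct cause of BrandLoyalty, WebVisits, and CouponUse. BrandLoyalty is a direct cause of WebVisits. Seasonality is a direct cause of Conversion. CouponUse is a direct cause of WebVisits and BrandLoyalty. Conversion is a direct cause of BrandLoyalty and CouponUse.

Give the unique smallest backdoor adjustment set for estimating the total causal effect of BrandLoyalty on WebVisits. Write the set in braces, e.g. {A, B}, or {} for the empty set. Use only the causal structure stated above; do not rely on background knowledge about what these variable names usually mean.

{CouponUse, StoreType}

Variables eligible for adjustment (non-descendants of BrandLoyalty, excluding BrandLoyalty and WebVisits): {Conversion, CouponUse, EmailOpen, Seasonality, StoreType}.
Backdoor paths from BrandLoyalty to WebVisits:
  P1: BrandLoyalty <- Conversion -> CouponUse <- StoreType -> WebVisits
  P2: BrandLoyalty <- Conversion -> CouponUse -> WebVisits
  P3: BrandLoyalty <- StoreType -> CouponUse -> WebVisits
  P4: BrandLoyalty <- StoreType -> WebVisits
  P5: BrandLoyalty <- CouponUse <- StoreType -> WebVisits
  P6: BrandLoyalty <- CouponUse -> WebVisits
The empty set is not sufficient: P2 (BrandLoyalty <- Conversion -> CouponUse -> WebVisits) has no collider blocking it and no conditioned non-collider, so it is open.
Try {CouponUse, StoreType}:
  P1: blocked at fork node StoreType ∈ conditioning set.
  P2: blocked at chain node CouponUse ∈ conditioning set.
  P3: blocked at fork node StoreType ∈ conditioning set.
  P4: blocked at fork node StoreType ∈ conditioning set.
  P5: blocked at chain node CouponUse ∈ conditioning set.
  P6: blocked at fork node CouponUse ∈ conditioning set.
{CouponUse, StoreType} contains no descendant of BrandLoyalty and blocks every backdoor path.
Every element of {CouponUse, StoreType} is needed (dropping CouponUse leaves P2 open; dropping StoreType leaves P1 open), so no proper subset is valid.
Among all size-2 subsets of the eligible variables, only {CouponUse, StoreType} blocks every backdoor path, so it is the unique smallest valid adjustment set.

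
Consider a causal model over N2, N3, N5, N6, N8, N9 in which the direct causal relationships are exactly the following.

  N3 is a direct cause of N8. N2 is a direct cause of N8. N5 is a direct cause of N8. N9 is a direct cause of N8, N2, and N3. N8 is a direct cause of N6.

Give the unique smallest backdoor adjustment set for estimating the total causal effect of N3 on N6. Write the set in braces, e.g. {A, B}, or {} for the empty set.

Variables eligible for adjustment (non-descendants of N3, excluding N3 and N6): {N2, N5, N9}.
Backdoor paths from N3 to N6:
  P1: N3 <- N9 -> N2 -> N8 -> N6
  P2: N3 <- N9 -> N8 -> N6
The empty set is not sufficient: P1 (N3 <- N9 -> N2 -> N8 -> N6) has no collider blocking it and no conditioned non-collider, so it is open.
Try {N9}:
  P1: blocked at fork node N9 ∈ conditioning set.
  P2: blocked at fork node N9 ∈ conditioning set.
{N9} contains no descendant of N3 and blocks every backdoor path.
No other singleton works — e.g. {N2} leaves P2 open — so {N9} is the unique smallest valid adjustment set.

{N9}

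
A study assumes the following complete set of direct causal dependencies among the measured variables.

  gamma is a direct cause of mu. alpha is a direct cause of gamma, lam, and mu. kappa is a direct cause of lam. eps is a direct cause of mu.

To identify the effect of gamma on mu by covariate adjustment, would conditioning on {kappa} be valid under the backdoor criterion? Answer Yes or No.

Backdoor paths from gamma to mu (paths whose first edge points into gamma):
  P1: gamma <- alpha -> mu
Condition 1 (no descendant of gamma in the set): holds — descendants of gamma are {mu}; none are in {kappa}.
Condition 2 (every backdoor path blocked by {kappa}):
  P1: open — no interior node is in the conditioning set.
{kappa} does not satisfy the backdoor criterion.

No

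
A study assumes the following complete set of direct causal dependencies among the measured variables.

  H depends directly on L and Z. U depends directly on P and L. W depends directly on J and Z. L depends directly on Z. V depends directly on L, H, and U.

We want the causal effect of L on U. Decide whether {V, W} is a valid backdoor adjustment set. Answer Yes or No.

No

Backdoor paths from L to U (paths whose first edge points into L):
  P1: L <- Z -> H -> V <- U
Condition 1 (no descendant of L in the set): FAILS — V is a descendant of L.
Condition 2 (every backdoor path blocked by {V, W}):
  P1: open — collider(s) V are conditioned on (or have a conditioned descendant) and no non-collider on the path is in the set.
{V, W} does not satisfy the backdoor criterion.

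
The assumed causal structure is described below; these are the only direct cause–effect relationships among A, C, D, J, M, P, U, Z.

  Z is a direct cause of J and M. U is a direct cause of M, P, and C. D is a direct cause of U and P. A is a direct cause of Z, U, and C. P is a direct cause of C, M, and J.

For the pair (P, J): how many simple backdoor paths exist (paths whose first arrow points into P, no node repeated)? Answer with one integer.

A backdoor path from P to J is any simple undirected path whose first edge points into P (i.e. leaves P via a parent).
Parents of P: {D, U}.
Enumerating:
  P1: P <- D -> U <- A -> Z -> J
  P2: P <- D -> U -> M <- Z -> J
  P3: P <- D -> U -> C <- A -> Z -> J
  P4: P <- U <- A -> Z -> J
  P5: P <- U -> M <- Z -> J
  P6: P <- U -> C <- A -> Z -> J
That exhausts the simple backdoor paths. Count: 6.

6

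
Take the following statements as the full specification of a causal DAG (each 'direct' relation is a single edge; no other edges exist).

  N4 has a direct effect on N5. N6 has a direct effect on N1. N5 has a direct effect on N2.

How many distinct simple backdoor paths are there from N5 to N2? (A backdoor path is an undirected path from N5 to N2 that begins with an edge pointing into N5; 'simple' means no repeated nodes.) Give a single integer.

A backdoor path from N5 to N2 is any simple undirected path whose first edge points into N5 (i.e. leaves N5 via a parent).
Parents of N5: {N4}.
No simple path from any parent of N5 reaches N2 without revisiting N5, so there are no backdoor paths.

0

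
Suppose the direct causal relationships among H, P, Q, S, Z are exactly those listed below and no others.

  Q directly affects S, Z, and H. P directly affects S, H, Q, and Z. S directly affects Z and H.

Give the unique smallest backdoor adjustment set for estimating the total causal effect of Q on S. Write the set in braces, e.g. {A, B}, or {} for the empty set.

{P}

Variables eligible for adjustment (non-descendants of Q, excluding Q and S): {P}.
Backdoor paths from Q to S:
  P1: Q <- P -> S
  P2: Q <- P -> Z <- S
  P3: Q <- P -> H <- S
The empty set is not sufficient: P1 (Q <- P -> S) has no collider blocking it and no conditioned non-collider, so it is open.
Try {P}:
  P1: blocked at fork node P ∈ conditioning set.
  P2: blocked at fork node P ∈ conditioning set.
  P3: blocked at fork node P ∈ conditioning set.
{P} contains no descendant of Q and blocks every backdoor path.
{P} is the unique smallest valid adjustment set.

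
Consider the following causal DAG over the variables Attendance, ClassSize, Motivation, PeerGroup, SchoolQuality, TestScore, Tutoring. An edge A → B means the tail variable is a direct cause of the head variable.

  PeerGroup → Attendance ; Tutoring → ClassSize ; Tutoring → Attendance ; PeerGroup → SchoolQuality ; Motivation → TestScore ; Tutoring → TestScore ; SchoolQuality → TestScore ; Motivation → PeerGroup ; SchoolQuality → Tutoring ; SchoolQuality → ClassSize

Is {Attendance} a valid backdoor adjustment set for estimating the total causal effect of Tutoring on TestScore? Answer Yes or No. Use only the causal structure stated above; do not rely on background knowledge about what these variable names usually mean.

Backdoor paths from Tutoring to TestScore (paths whose first edge points into Tutoring):
  P1: Tutoring <- SchoolQuality <- PeerGroup <- Motivation -> TestScore
  P2: Tutoring <- SchoolQuality -> TestScore
Condition 1 (no descendant of Tutoring in the set): FAILS — Attendance is a descendant of Tutoring.
Condition 2 (every backdoor path blocked by {Attendance}):
  P1: open — no interior node is in the conditioning set.
  P2: open — no interior node is in the conditioning set.
{Attendance} does not satisfy the backdoor criterion.

No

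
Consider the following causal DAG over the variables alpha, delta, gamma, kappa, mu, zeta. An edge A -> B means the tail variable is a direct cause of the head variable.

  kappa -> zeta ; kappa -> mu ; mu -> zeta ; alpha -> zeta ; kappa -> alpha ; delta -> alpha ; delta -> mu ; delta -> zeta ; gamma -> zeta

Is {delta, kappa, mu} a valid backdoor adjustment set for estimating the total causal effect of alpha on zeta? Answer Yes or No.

Backdoor paths from alpha to zeta (paths whose first edge points into alpha):
  P1: alpha <- delta -> mu <- kappa -> zeta
  P2: alpha <- delta -> mu -> zeta
  P3: alpha <- delta -> zeta
  P4: alpha <- kappa -> mu <- delta -> zeta
  P5: alpha <- kappa -> mu -> zeta
  P6: alpha <- kappa -> zeta
Condition 1 (no descendant of alpha in the set): holds — descendants of alpha are {zeta}; none are in {delta, kappa, mu}.
Condition 2 (every backdoor path blocked by {delta, kappa, mu}):
  P1: blocked at fork node delta ∈ conditioning set.
  P2: blocked at fork node delta ∈ conditioning set.
  P3: blocked at fork node delta ∈ conditioning set.
  P4: blocked at fork node kappa ∈ conditioning set.
  P5: blocked at fork node kappa ∈ conditioning set.
  P6: blocked at fork node kappa ∈ conditioning set.
{delta, kappa, mu} satisfies the backdoor criterion.

Yes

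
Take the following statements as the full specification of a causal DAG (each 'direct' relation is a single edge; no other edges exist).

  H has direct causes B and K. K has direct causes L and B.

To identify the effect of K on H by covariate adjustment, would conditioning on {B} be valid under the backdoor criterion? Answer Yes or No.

Yes

Backdoor paths from K to H (paths whose first edge points into K):
  P1: K <- B -> H
Condition 1 (no descendant of K in the set): holds — descendants of K are {H}; none are in {B}.
Condition 2 (every backdoor path blocked by {B}):
  P1: blocked at fork node B ∈ conditioning set.
{B} satisfies the backdoor criterion.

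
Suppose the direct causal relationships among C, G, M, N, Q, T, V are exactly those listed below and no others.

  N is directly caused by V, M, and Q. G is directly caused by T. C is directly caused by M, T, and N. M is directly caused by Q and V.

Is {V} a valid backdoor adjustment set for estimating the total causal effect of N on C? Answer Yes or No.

No

Backdoor paths from N to C (paths whose first edge points into N):
  P1: N <- V -> M -> C
  P2: N <- Q -> M -> C
  P3: N <- M -> C
Condition 1 (no descendant of N in the set): holds — descendants of N are {C}; none are in {V}.
Condition 2 (every backdoor path blocked by {V}):
  P1: blocked at fork node V ∈ conditioning set.
  P2: open — no interior node is in the conditioning set.
  P3: open — no interior node is in the conditioning set.
{V} does not satisfy the backdoor criterion.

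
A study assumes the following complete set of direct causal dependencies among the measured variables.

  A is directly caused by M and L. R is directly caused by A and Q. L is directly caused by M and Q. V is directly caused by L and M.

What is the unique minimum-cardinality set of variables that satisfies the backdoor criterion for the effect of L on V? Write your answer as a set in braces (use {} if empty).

Variables eligible for adjustment (non-descendants of L, excluding L and V): {M, Q}.
Backdoor paths from L to V:
  P1: L <- M -> V
  P2: L <- Q -> R <- A <- M -> V
The empty set is not sufficient: P1 (L <- M -> V) has no collider blocking it and no conditioned non-collider, so it is open.
Try {M}:
  P1: blocked at fork node M ∈ conditioning set.
  P2: blocked at collider R (neither it nor any descendant is in the conditioning set).
{M} contains no descendant of L and blocks every backdoor path.
No other singleton works — e.g. {Q} leaves P1 open — so {M} is the unique smallest valid adjustment set.

{M}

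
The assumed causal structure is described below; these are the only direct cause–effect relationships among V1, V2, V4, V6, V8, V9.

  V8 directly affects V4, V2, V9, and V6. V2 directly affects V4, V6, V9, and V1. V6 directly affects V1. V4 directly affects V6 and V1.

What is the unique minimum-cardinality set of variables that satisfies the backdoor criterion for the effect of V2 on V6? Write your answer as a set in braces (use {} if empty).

Variables eligible for adjustment (non-descendants of V2, excluding V2 and V6): {V8}.
Backdoor paths from V2 to V6:
  P1: V2 <- V8 -> V4 -> V6
  P2: V2 <- V8 -> V4 -> V1 <- V6
  P3: V2 <- V8 -> V6
The empty set is not sufficient: P1 (V2 <- V8 -> V4 -> V6) has no collider blocking it and no conditioned non-collider, so it is open.
Try {V8}:
  P1: blocked at fork node V8 ∈ conditioning set.
  P2: blocked at fork node V8 ∈ conditioning set.
  P3: blocked at fork node V8 ∈ conditioning set.
{V8} contains no descendant of V2 and blocks every backdoor path.
{V8} is the unique smallest valid adjustment set.

{V8}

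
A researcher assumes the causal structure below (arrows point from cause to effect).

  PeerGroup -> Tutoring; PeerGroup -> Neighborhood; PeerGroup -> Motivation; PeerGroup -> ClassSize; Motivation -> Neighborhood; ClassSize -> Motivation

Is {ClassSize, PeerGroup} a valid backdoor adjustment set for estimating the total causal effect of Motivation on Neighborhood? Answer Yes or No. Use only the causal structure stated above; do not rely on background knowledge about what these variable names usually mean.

Yes

Backdoor paths from Motivation to Neighborhood (paths whose first edge points into Motivation):
  P1: Motivation <- PeerGroup -> Neighborhood
  P2: Motivation <- ClassSize <- PeerGroup -> Neighborhood
Condition 1 (no descendant of Motivation in the set): holds — descendants of Motivation are {Neighborhood}; none are in {ClassSize, PeerGroup}.
Condition 2 (every backdoor path blocked by {ClassSize, PeerGroup}):
  P1: blocked at fork node PeerGroup ∈ conditioning set.
  P2: blocked at chain node ClassSize ∈ conditioning set.
{ClassSize, PeerGroup} satisfies the backdoor criterion.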